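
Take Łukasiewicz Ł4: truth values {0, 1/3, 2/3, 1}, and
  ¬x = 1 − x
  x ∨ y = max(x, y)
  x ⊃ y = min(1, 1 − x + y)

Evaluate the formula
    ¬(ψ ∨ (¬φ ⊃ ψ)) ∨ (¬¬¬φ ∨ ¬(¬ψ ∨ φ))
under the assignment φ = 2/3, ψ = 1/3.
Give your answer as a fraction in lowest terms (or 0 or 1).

1/3

¬φ = ¬2/3 = 1/3
¬φ ⊃ ψ = 1/3 ⊃ 1/3 = 1
ψ ∨ (¬φ ⊃ ψ) = 1/3 ∨ 1 = 1
¬(ψ ∨ (¬φ ⊃ ψ)) = ¬1 = 0
¬φ = ¬2/3 = 1/3
¬¬φ = ¬1/3 = 2/3
¬¬¬φ = ¬2/3 = 1/3
¬ψ = ¬1/3 = 2/3
¬ψ ∨ φ = 2/3 ∨ 2/3 = 2/3
¬(¬ψ ∨ φ) = ¬2/3 = 1/3
¬¬¬φ ∨ ¬(¬ψ ∨ φ) = 1/3 ∨ 1/3 = 1/3
¬(ψ ∨ (¬φ ⊃ ψ)) ∨ (¬¬¬φ ∨ ¬(¬ψ ∨ φ)) = 0 ∨ 1/3 = 1/3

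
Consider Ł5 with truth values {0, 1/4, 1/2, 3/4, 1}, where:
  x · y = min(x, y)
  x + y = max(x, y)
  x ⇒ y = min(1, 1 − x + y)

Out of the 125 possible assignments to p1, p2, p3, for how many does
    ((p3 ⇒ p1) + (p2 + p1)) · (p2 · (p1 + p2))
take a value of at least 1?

value 1: 25 assignments (counts)
value 3/4: 25 assignments
value 1/2: 25 assignments
value 1/4: 25 assignments
value 0: 25 assignments
So 25 of the 125 assignments meet the threshold.

25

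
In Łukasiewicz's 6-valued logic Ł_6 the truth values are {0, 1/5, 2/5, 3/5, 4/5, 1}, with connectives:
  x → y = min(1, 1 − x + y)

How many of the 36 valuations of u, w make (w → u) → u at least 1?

11

value 1: 11 assignments (counts)
value 4/5: 9 assignments
value 3/5: 7 assignments
value 2/5: 5 assignments
value 1/5: 3 assignments
value 0: 1 assignment
So 11 of the 36 assignments meet the threshold.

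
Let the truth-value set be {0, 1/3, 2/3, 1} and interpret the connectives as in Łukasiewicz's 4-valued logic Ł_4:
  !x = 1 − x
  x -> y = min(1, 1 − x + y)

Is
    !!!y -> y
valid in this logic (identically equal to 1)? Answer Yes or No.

Counterexample: take y = 0.
!y = !0 = 1
!!y = !1 = 0
!!!y = !0 = 1
!!!y -> y = 1 -> 0 = 0
This gives 0 ≠ 1.

No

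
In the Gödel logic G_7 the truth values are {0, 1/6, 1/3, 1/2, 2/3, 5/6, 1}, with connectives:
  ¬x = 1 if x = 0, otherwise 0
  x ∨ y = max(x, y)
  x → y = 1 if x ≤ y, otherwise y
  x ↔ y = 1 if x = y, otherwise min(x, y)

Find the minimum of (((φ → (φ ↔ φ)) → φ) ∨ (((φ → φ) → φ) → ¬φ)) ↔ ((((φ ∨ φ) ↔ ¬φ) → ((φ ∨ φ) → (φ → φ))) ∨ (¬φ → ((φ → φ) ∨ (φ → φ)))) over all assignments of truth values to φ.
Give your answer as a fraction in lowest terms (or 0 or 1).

1/6

Take φ = 1/6:
φ ↔ φ = 1/6 ↔ 1/6 = 1
φ → (φ ↔ φ) = 1/6 → 1 = 1
(φ → (φ ↔ φ)) → φ = 1 → 1/6 = 1/6
φ → φ = 1/6 → 1/6 = 1
(φ → φ) → φ = 1 → 1/6 = 1/6
¬φ = ¬1/6 = 0
((φ → φ) → φ) → ¬φ = 1/6 → 0 = 0
((φ → (φ ↔ φ)) → φ) ∨ (((φ → φ) → φ) → ¬φ) = 1/6 ∨ 0 = 1/6
φ ∨ φ = 1/6 ∨ 1/6 = 1/6
¬φ = ¬1/6 = 0
(φ ∨ φ) ↔ ¬φ = 1/6 ↔ 0 = 0
φ ∨ φ = 1/6 ∨ 1/6 = 1/6
φ → φ = 1/6 → 1/6 = 1
(φ ∨ φ) → (φ → φ) = 1/6 → 1 = 1
((φ ∨ φ) ↔ ¬φ) → ((φ ∨ φ) → (φ → φ)) = 0 → 1 = 1
¬φ = ¬1/6 = 0
φ → φ = 1/6 → 1/6 = 1
φ → φ = 1/6 → 1/6 = 1
(φ → φ) ∨ (φ → φ) = 1 ∨ 1 = 1
¬φ → ((φ → φ) ∨ (φ → φ)) = 0 → 1 = 1
(((φ ∨ φ) ↔ ¬φ) → ((φ ∨ φ) → (φ → φ))) ∨ (¬φ → ((φ → φ) ∨ (φ → φ))) = 1 ∨ 1 = 1
(((φ → (φ ↔ φ)) → φ) ∨ (((φ → φ) → φ) → ¬φ)) ↔ ((((φ ∨ φ) ↔ ¬φ) → ((φ ∨ φ) → (φ → φ))) ∨ (¬φ → ((φ → φ) ∨ (φ → φ)))) = 1/6 ↔ 1 = 1/6
No assignment yields a value below 1/6, so this is the minimum.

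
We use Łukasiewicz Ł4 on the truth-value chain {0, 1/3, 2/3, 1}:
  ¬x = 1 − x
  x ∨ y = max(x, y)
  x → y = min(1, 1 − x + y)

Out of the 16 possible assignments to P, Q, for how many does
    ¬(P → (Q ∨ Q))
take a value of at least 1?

1

P = 0, Q = 0 ↦ 0  <
P = 0, Q = 1/3 ↦ 0  <
P = 0, Q = 2/3 ↦ 0  <
P = 0, Q = 1 ↦ 0  <
P = 1/3, Q = 0 ↦ 1/3  <
P = 1/3, Q = 1/3 ↦ 0  <
P = 1/3, Q = 2/3 ↦ 0  <
P = 1/3, Q = 1 ↦ 0  <
P = 2/3, Q = 0 ↦ 2/3  <
P = 2/3, Q = 1/3 ↦ 1/3  <
P = 2/3, Q = 2/3 ↦ 0  <
P = 2/3, Q = 1 ↦ 0  <
P = 1, Q = 0 ↦ 1  ≥
P = 1, Q = 1/3 ↦ 2/3  <
P = 1, Q = 2/3 ↦ 1/3  <
P = 1, Q = 1 ↦ 0  <
So 1 of the 16 assignments meets the threshold.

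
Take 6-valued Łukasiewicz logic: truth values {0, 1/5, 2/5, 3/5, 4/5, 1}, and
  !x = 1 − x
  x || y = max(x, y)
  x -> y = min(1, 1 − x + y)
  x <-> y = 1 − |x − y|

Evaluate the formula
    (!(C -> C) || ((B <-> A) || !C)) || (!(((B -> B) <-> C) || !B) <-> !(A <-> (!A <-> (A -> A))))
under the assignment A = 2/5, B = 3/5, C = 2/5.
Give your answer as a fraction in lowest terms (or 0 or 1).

4/5

C -> C = 2/5 -> 2/5 = 1
!(C -> C) = !1 = 0
B <-> A = 3/5 <-> 2/5 = 4/5
!C = !2/5 = 3/5
(B <-> A) || !C = 4/5 || 3/5 = 4/5
!(C -> C) || ((B <-> A) || !C) = 0 || 4/5 = 4/5
B -> B = 3/5 -> 3/5 = 1
(B -> B) <-> C = 1 <-> 2/5 = 2/5
!B = !3/5 = 2/5
((B -> B) <-> C) || !B = 2/5 || 2/5 = 2/5
!(((B -> B) <-> C) || !B) = !2/5 = 3/5
!A = !2/5 = 3/5
A -> A = 2/5 -> 2/5 = 1
!A <-> (A -> A) = 3/5 <-> 1 = 3/5
A <-> (!A <-> (A -> A)) = 2/5 <-> 3/5 = 4/5
!(A <-> (!A <-> (A -> A))) = !4/5 = 1/5
!(((B -> B) <-> C) || !B) <-> !(A <-> (!A <-> (A -> A))) = 3/5 <-> 1/5 = 3/5
(!(C -> C) || ((B <-> A) || !C)) || (!(((B -> B) <-> C) || !B) <-> !(A <-> (!A <-> (A -> A)))) = 4/5 || 3/5 = 4/5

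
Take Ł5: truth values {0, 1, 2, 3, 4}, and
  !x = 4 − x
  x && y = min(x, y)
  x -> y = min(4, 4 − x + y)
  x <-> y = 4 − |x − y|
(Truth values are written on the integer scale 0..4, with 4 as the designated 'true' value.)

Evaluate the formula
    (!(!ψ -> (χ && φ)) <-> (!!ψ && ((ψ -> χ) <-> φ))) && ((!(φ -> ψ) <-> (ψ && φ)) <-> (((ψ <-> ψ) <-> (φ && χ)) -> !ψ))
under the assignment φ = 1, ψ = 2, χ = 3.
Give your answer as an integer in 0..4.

!ψ = !2 = 2
χ && φ = 3 && 1 = 1
!ψ -> (χ && φ) = 2 -> 1 = 3
!(!ψ -> (χ && φ)) = !3 = 1
!ψ = !2 = 2
!!ψ = !2 = 2
ψ -> χ = 2 -> 3 = 4
(ψ -> χ) <-> φ = 4 <-> 1 = 1
!!ψ && ((ψ -> χ) <-> φ) = 2 && 1 = 1
!(!ψ -> (χ && φ)) <-> (!!ψ && ((ψ -> χ) <-> φ)) = 1 <-> 1 = 4
φ -> ψ = 1 -> 2 = 4
!(φ -> ψ) = !4 = 0
ψ && φ = 2 && 1 = 1
!(φ -> ψ) <-> (ψ && φ) = 0 <-> 1 = 3
ψ <-> ψ = 2 <-> 2 = 4
φ && χ = 1 && 3 = 1
(ψ <-> ψ) <-> (φ && χ) = 4 <-> 1 = 1
!ψ = !2 = 2
((ψ <-> ψ) <-> (φ && χ)) -> !ψ = 1 -> 2 = 4
(!(φ -> ψ) <-> (ψ && φ)) <-> (((ψ <-> ψ) <-> (φ && χ)) -> !ψ) = 3 <-> 4 = 3
(!(!ψ -> (χ && φ)) <-> (!!ψ && ((ψ -> χ) <-> φ))) && ((!(φ -> ψ) <-> (ψ && φ)) <-> (((ψ <-> ψ) <-> (φ && χ)) -> !ψ)) = 4 && 3 = 3

3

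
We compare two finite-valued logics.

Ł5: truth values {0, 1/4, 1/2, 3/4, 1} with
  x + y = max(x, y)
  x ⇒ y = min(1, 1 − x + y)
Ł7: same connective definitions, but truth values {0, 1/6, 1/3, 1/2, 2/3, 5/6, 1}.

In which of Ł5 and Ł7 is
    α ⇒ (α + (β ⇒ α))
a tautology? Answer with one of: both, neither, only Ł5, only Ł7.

both

In Ł5: every assignment gives 1 — tautology.
In Ł7: every assignment gives 1 — tautology.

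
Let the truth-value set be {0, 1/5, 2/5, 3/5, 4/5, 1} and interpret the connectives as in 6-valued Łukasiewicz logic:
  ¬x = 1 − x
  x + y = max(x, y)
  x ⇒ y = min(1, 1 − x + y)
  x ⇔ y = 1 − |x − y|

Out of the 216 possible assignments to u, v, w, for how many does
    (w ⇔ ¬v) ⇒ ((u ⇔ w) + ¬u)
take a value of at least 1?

160

value 1: 160 assignments (counts)
value 4/5: 30 assignments
value 3/5: 15 assignments
value 2/5: 7 assignments
value 1/5: 3 assignments
value 0: 1 assignment
So 160 of the 216 assignments meet the threshold.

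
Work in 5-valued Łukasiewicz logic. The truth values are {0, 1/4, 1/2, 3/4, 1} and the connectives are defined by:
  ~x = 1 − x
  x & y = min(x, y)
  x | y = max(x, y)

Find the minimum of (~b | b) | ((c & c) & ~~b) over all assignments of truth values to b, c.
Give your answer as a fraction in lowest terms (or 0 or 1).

1/2

Take b = 1/2, c = 0:
~b = ~1/2 = 1/2
~b | b = 1/2 | 1/2 = 1/2
c & c = 0 & 0 = 0
~b = ~1/2 = 1/2
~~b = ~1/2 = 1/2
(c & c) & ~~b = 0 & 1/2 = 0
(~b | b) | ((c & c) & ~~b) = 1/2 | 0 = 1/2
No assignment yields a value below 1/2, so this is the minimum.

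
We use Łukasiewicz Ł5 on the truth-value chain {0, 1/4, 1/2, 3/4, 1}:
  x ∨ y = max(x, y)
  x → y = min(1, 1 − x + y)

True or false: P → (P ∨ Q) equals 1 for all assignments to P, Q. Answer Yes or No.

Yes

At P = 1/2, Q = 1/4, for instance:
P ∨ Q = 1/2 ∨ 1/4 = 1/2
P → (P ∨ Q) = 1/2 → 1/2 = 1
and checking the remaining 24 assignments likewise gives ≥ 1 in every case.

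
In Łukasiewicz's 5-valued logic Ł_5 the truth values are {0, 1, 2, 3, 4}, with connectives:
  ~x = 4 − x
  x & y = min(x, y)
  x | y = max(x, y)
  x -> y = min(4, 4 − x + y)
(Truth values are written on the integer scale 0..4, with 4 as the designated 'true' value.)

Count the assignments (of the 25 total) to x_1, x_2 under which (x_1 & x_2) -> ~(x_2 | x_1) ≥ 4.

15

value 4: 15 assignments (counts)
value 3: 4 assignments
value 2: 3 assignments
value 1: 2 assignments
value 0: 1 assignment
So 15 of the 25 assignments meet the threshold.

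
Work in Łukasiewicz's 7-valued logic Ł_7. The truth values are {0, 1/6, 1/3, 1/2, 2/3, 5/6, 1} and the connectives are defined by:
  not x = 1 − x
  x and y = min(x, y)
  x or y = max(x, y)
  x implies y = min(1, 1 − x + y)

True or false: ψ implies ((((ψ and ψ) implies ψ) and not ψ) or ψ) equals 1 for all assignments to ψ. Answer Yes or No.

ψ = 0 ↦ 1
ψ = 1/6 ↦ 1
ψ = 1/3 ↦ 1
ψ = 1/2 ↦ 1
ψ = 2/3 ↦ 1
ψ = 5/6 ↦ 1
ψ = 1 ↦ 1
Every assignment gives a value ≥ 1.

Yes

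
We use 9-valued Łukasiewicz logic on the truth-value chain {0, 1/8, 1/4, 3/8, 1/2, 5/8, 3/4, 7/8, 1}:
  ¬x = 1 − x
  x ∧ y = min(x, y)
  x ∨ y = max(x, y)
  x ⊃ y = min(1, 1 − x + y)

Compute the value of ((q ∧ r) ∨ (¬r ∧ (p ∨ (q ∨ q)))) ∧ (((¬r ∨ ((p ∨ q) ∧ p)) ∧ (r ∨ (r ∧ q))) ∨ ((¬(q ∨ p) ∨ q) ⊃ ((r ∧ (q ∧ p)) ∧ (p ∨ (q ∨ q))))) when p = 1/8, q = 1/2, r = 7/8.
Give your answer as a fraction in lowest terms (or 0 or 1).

1/2

q ∧ r = 1/2 ∧ 7/8 = 1/2
¬r = ¬7/8 = 1/8
q ∨ q = 1/2 ∨ 1/2 = 1/2
p ∨ (q ∨ q) = 1/8 ∨ 1/2 = 1/2
¬r ∧ (p ∨ (q ∨ q)) = 1/8 ∧ 1/2 = 1/8
(q ∧ r) ∨ (¬r ∧ (p ∨ (q ∨ q))) = 1/2 ∨ 1/8 = 1/2
¬r = ¬7/8 = 1/8
p ∨ q = 1/8 ∨ 1/2 = 1/2
(p ∨ q) ∧ p = 1/2 ∧ 1/8 = 1/8
¬r ∨ ((p ∨ q) ∧ p) = 1/8 ∨ 1/8 = 1/8
r ∧ q = 7/8 ∧ 1/2 = 1/2
r ∨ (r ∧ q) = 7/8 ∨ 1/2 = 7/8
(¬r ∨ ((p ∨ q) ∧ p)) ∧ (r ∨ (r ∧ q)) = 1/8 ∧ 7/8 = 1/8
q ∨ p = 1/2 ∨ 1/8 = 1/2
¬(q ∨ p) = ¬1/2 = 1/2
¬(q ∨ p) ∨ q = 1/2 ∨ 1/2 = 1/2
q ∧ p = 1/2 ∧ 1/8 = 1/8
r ∧ (q ∧ p) = 7/8 ∧ 1/8 = 1/8
q ∨ q = 1/2 ∨ 1/2 = 1/2
p ∨ (q ∨ q) = 1/8 ∨ 1/2 = 1/2
(r ∧ (q ∧ p)) ∧ (p ∨ (q ∨ q)) = 1/8 ∧ 1/2 = 1/8
(¬(q ∨ p) ∨ q) ⊃ ((r ∧ (q ∧ p)) ∧ (p ∨ (q ∨ q))) = 1/2 ⊃ 1/8 = 5/8
((¬r ∨ ((p ∨ q) ∧ p)) ∧ (r ∨ (r ∧ q))) ∨ ((¬(q ∨ p) ∨ q) ⊃ ((r ∧ (q ∧ p)) ∧ (p ∨ (q ∨ q)))) = 1/8 ∨ 5/8 = 5/8
((q ∧ r) ∨ (¬r ∧ (p ∨ (q ∨ q)))) ∧ (((¬r ∨ ((p ∨ q) ∧ p)) ∧ (r ∨ (r ∧ q))) ∨ ((¬(q ∨ p) ∨ q) ⊃ ((r ∧ (q ∧ p)) ∧ (p ∨ (q ∨ q))))) = 1/2 ∧ 5/8 = 1/2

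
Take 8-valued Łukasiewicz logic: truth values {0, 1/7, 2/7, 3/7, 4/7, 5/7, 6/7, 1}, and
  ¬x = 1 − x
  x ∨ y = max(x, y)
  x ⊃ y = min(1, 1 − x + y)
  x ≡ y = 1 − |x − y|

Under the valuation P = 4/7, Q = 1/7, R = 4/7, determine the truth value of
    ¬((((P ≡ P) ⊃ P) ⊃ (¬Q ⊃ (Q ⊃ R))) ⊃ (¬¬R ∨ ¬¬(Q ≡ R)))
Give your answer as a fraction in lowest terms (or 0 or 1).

P ≡ P = 4/7 ≡ 4/7 = 1
(P ≡ P) ⊃ P = 1 ⊃ 4/7 = 4/7
¬Q = ¬1/7 = 6/7
Q ⊃ R = 1/7 ⊃ 4/7 = 1
¬Q ⊃ (Q ⊃ R) = 6/7 ⊃ 1 = 1
((P ≡ P) ⊃ P) ⊃ (¬Q ⊃ (Q ⊃ R)) = 4/7 ⊃ 1 = 1
¬R = ¬4/7 = 3/7
¬¬R = ¬3/7 = 4/7
Q ≡ R = 1/7 ≡ 4/7 = 4/7
¬(Q ≡ R) = ¬4/7 = 3/7
¬¬(Q ≡ R) = ¬3/7 = 4/7
¬¬R ∨ ¬¬(Q ≡ R) = 4/7 ∨ 4/7 = 4/7
(((P ≡ P) ⊃ P) ⊃ (¬Q ⊃ (Q ⊃ R))) ⊃ (¬¬R ∨ ¬¬(Q ≡ R)) = 1 ⊃ 4/7 = 4/7
¬((((P ≡ P) ⊃ P) ⊃ (¬Q ⊃ (Q ⊃ R))) ⊃ (¬¬R ∨ ¬¬(Q ≡ R))) = ¬4/7 = 3/7

3/7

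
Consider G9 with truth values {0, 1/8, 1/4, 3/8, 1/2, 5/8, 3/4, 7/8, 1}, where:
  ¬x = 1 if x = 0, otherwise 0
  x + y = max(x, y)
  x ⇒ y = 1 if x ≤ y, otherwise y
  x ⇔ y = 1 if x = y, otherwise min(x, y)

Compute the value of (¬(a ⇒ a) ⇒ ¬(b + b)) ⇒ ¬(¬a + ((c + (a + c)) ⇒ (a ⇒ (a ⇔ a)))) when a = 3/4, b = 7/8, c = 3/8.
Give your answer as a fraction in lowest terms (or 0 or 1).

0

a ⇒ a = 3/4 ⇒ 3/4 = 1
¬(a ⇒ a) = ¬1 = 0
b + b = 7/8 + 7/8 = 7/8
¬(b + b) = ¬7/8 = 0
¬(a ⇒ a) ⇒ ¬(b + b) = 0 ⇒ 0 = 1
¬a = ¬3/4 = 0
a + c = 3/4 + 3/8 = 3/4
c + (a + c) = 3/8 + 3/4 = 3/4
a ⇔ a = 3/4 ⇔ 3/4 = 1
a ⇒ (a ⇔ a) = 3/4 ⇒ 1 = 1
(c + (a + c)) ⇒ (a ⇒ (a ⇔ a)) = 3/4 ⇒ 1 = 1
¬a + ((c + (a + c)) ⇒ (a ⇒ (a ⇔ a))) = 0 + 1 = 1
¬(¬a + ((c + (a + c)) ⇒ (a ⇒ (a ⇔ a)))) = ¬1 = 0
(¬(a ⇒ a) ⇒ ¬(b + b)) ⇒ ¬(¬a + ((c + (a + c)) ⇒ (a ⇒ (a ⇔ a)))) = 1 ⇒ 0 = 0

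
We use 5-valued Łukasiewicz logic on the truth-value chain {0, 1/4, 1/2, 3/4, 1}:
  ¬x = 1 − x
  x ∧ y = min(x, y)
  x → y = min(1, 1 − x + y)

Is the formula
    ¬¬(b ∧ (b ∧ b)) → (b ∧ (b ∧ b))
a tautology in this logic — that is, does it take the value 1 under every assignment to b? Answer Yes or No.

b = 0 ↦ 1
b = 1/4 ↦ 1
b = 1/2 ↦ 1
b = 3/4 ↦ 1
b = 1 ↦ 1
Every assignment gives a value ≥ 1.

Yes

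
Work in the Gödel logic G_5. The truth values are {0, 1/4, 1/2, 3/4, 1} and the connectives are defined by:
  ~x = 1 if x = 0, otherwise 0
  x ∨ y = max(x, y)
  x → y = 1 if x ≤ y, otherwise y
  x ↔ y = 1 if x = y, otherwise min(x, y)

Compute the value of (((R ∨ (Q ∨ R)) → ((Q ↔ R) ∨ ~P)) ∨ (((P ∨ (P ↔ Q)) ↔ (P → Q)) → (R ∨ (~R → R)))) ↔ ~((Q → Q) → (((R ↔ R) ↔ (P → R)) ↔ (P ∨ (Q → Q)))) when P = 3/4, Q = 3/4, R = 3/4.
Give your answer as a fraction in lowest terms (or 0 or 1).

0

Q ∨ R = 3/4 ∨ 3/4 = 3/4
R ∨ (Q ∨ R) = 3/4 ∨ 3/4 = 3/4
Q ↔ R = 3/4 ↔ 3/4 = 1
~P = ~3/4 = 0
(Q ↔ R) ∨ ~P = 1 ∨ 0 = 1
(R ∨ (Q ∨ R)) → ((Q ↔ R) ∨ ~P) = 3/4 → 1 = 1
P ↔ Q = 3/4 ↔ 3/4 = 1
P ∨ (P ↔ Q) = 3/4 ∨ 1 = 1
P → Q = 3/4 → 3/4 = 1
(P ∨ (P ↔ Q)) ↔ (P → Q) = 1 ↔ 1 = 1
~R = ~3/4 = 0
~R → R = 0 → 3/4 = 1
R ∨ (~R → R) = 3/4 ∨ 1 = 1
((P ∨ (P ↔ Q)) ↔ (P → Q)) → (R ∨ (~R → R)) = 1 → 1 = 1
((R ∨ (Q ∨ R)) → ((Q ↔ R) ∨ ~P)) ∨ (((P ∨ (P ↔ Q)) ↔ (P → Q)) → (R ∨ (~R → R))) = 1 ∨ 1 = 1
Q → Q = 3/4 → 3/4 = 1
R ↔ R = 3/4 ↔ 3/4 = 1
P → R = 3/4 → 3/4 = 1
(R ↔ R) ↔ (P → R) = 1 ↔ 1 = 1
Q → Q = 3/4 → 3/4 = 1
P ∨ (Q → Q) = 3/4 ∨ 1 = 1
((R ↔ R) ↔ (P → R)) ↔ (P ∨ (Q → Q)) = 1 ↔ 1 = 1
(Q → Q) → (((R ↔ R) ↔ (P → R)) ↔ (P ∨ (Q → Q))) = 1 → 1 = 1
~((Q → Q) → (((R ↔ R) ↔ (P → R)) ↔ (P ∨ (Q → Q)))) = ~1 = 0
(((R ∨ (Q ∨ R)) → ((Q ↔ R) ∨ ~P)) ∨ (((P ∨ (P ↔ Q)) ↔ (P → Q)) → (R ∨ (~R → R)))) ↔ ~((Q → Q) → (((R ↔ R) ↔ (P → R)) ↔ (P ∨ (Q → Q)))) = 1 ↔ 0 = 0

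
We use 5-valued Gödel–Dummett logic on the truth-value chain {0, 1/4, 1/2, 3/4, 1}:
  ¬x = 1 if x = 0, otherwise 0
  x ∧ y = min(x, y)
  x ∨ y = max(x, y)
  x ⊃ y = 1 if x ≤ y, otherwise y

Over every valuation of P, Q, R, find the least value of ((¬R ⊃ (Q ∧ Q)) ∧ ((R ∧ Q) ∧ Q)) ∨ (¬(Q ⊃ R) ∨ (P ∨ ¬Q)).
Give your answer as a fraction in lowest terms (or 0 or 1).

1/4

Take P = 0, Q = 1/4, R = 1/4:
¬R = ¬1/4 = 0
Q ∧ Q = 1/4 ∧ 1/4 = 1/4
¬R ⊃ (Q ∧ Q) = 0 ⊃ 1/4 = 1
R ∧ Q = 1/4 ∧ 1/4 = 1/4
(R ∧ Q) ∧ Q = 1/4 ∧ 1/4 = 1/4
(¬R ⊃ (Q ∧ Q)) ∧ ((R ∧ Q) ∧ Q) = 1 ∧ 1/4 = 1/4
Q ⊃ R = 1/4 ⊃ 1/4 = 1
¬(Q ⊃ R) = ¬1 = 0
¬Q = ¬1/4 = 0
P ∨ ¬Q = 0 ∨ 0 = 0
¬(Q ⊃ R) ∨ (P ∨ ¬Q) = 0 ∨ 0 = 0
((¬R ⊃ (Q ∧ Q)) ∧ ((R ∧ Q) ∧ Q)) ∨ (¬(Q ⊃ R) ∨ (P ∨ ¬Q)) = 1/4 ∨ 0 = 1/4
No assignment yields a value below 1/4, so this is the minimum.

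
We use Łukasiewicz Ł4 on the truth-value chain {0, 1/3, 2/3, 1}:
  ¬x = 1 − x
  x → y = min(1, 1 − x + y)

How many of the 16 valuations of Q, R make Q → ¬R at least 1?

Q = 0, R = 0 ↦ 1  ≥
Q = 0, R = 1/3 ↦ 1  ≥
Q = 0, R = 2/3 ↦ 1  ≥
Q = 0, R = 1 ↦ 1  ≥
Q = 1/3, R = 0 ↦ 1  ≥
Q = 1/3, R = 1/3 ↦ 1  ≥
Q = 1/3, R = 2/3 ↦ 1  ≥
Q = 1/3, R = 1 ↦ 2/3  <
Q = 2/3, R = 0 ↦ 1  ≥
Q = 2/3, R = 1/3 ↦ 1  ≥
Q = 2/3, R = 2/3 ↦ 2/3  <
Q = 2/3, R = 1 ↦ 1/3  <
Q = 1, R = 0 ↦ 1  ≥
Q = 1, R = 1/3 ↦ 2/3  <
Q = 1, R = 2/3 ↦ 1/3  <
Q = 1, R = 1 ↦ 0  <
So 10 of the 16 assignments meet the threshold.

10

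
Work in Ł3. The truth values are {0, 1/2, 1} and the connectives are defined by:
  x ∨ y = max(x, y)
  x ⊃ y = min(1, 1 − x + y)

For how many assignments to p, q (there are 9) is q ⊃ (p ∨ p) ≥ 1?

p = 0, q = 0 ↦ 1  ≥
p = 0, q = 1/2 ↦ 1/2  <
p = 0, q = 1 ↦ 0  <
p = 1/2, q = 0 ↦ 1  ≥
p = 1/2, q = 1/2 ↦ 1  ≥
p = 1/2, q = 1 ↦ 1/2  <
p = 1, q = 0 ↦ 1  ≥
p = 1, q = 1/2 ↦ 1  ≥
p = 1, q = 1 ↦ 1  ≥
So 6 of the 9 assignments meet the threshold.

6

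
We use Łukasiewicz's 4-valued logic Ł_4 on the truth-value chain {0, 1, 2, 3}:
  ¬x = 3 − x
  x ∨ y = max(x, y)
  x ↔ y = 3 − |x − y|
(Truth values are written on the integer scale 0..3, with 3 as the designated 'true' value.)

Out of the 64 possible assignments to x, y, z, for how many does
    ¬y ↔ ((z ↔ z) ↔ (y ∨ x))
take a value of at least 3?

8

value 3: 8 assignments (counts)
value 2: 28 assignments
value 1: 8 assignments
value 0: 20 assignments
So 8 of the 64 assignments meet the threshold.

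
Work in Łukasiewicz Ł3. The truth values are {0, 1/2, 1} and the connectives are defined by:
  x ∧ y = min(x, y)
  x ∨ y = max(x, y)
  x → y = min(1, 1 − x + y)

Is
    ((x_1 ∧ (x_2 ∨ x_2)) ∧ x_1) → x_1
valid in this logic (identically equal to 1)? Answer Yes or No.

x_1 = 0, x_2 = 0 ↦ 1
x_1 = 0, x_2 = 1/2 ↦ 1
x_1 = 0, x_2 = 1 ↦ 1
x_1 = 1/2, x_2 = 0 ↦ 1
x_1 = 1/2, x_2 = 1/2 ↦ 1
x_1 = 1/2, x_2 = 1 ↦ 1
x_1 = 1, x_2 = 0 ↦ 1
x_1 = 1, x_2 = 1/2 ↦ 1
x_1 = 1, x_2 = 1 ↦ 1
Every assignment gives a value ≥ 1.

Yes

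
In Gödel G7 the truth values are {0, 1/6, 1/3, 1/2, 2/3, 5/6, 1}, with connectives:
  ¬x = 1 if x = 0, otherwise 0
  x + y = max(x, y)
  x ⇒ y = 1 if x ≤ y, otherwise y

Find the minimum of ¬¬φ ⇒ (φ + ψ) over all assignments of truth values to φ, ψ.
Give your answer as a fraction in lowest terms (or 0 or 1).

1/6

Take φ = 1/6, ψ = 0:
¬φ = ¬1/6 = 0
¬¬φ = ¬0 = 1
φ + ψ = 1/6 + 0 = 1/6
¬¬φ ⇒ (φ + ψ) = 1 ⇒ 1/6 = 1/6
No assignment yields a value below 1/6, so this is the minimum.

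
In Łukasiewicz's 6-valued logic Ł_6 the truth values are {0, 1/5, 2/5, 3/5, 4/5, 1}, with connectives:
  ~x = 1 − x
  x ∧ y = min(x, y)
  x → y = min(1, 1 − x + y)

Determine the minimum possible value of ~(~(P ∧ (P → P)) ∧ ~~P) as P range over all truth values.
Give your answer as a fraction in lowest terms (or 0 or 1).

3/5

Take P = 2/5:
P → P = 2/5 → 2/5 = 1
P ∧ (P → P) = 2/5 ∧ 1 = 2/5
~(P ∧ (P → P)) = ~2/5 = 3/5
~P = ~2/5 = 3/5
~~P = ~3/5 = 2/5
~(P ∧ (P → P)) ∧ ~~P = 3/5 ∧ 2/5 = 2/5
~(~(P ∧ (P → P)) ∧ ~~P) = ~2/5 = 3/5
No assignment yields a value below 3/5, so this is the minimum.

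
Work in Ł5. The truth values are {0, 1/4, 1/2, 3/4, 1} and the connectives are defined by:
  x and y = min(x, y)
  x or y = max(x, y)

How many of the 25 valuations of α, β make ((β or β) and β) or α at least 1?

9

value 1: 9 assignments (counts)
value 3/4: 7 assignments
value 1/2: 5 assignments
value 1/4: 3 assignments
value 0: 1 assignment
So 9 of the 25 assignments meet the threshold.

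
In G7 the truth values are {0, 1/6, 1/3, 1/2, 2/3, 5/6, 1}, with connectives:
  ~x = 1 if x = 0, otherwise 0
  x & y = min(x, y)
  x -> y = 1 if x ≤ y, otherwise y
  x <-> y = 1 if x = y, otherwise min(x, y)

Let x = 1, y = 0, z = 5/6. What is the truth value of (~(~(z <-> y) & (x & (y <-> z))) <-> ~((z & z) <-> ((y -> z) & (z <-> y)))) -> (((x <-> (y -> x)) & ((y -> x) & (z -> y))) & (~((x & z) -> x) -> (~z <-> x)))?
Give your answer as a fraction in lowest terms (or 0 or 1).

z <-> y = 5/6 <-> 0 = 0
~(z <-> y) = ~0 = 1
y <-> z = 0 <-> 5/6 = 0
x & (y <-> z) = 1 & 0 = 0
~(z <-> y) & (x & (y <-> z)) = 1 & 0 = 0
~(~(z <-> y) & (x & (y <-> z))) = ~0 = 1
z & z = 5/6 & 5/6 = 5/6
y -> z = 0 -> 5/6 = 1
z <-> y = 5/6 <-> 0 = 0
(y -> z) & (z <-> y) = 1 & 0 = 0
(z & z) <-> ((y -> z) & (z <-> y)) = 5/6 <-> 0 = 0
~((z & z) <-> ((y -> z) & (z <-> y))) = ~0 = 1
~(~(z <-> y) & (x & (y <-> z))) <-> ~((z & z) <-> ((y -> z) & (z <-> y))) = 1 <-> 1 = 1
y -> x = 0 -> 1 = 1
x <-> (y -> x) = 1 <-> 1 = 1
y -> x = 0 -> 1 = 1
z -> y = 5/6 -> 0 = 0
(y -> x) & (z -> y) = 1 & 0 = 0
(x <-> (y -> x)) & ((y -> x) & (z -> y)) = 1 & 0 = 0
x & z = 1 & 5/6 = 5/6
(x & z) -> x = 5/6 -> 1 = 1
~((x & z) -> x) = ~1 = 0
~z = ~5/6 = 0
~z <-> x = 0 <-> 1 = 0
~((x & z) -> x) -> (~z <-> x) = 0 -> 0 = 1
((x <-> (y -> x)) & ((y -> x) & (z -> y))) & (~((x & z) -> x) -> (~z <-> x)) = 0 & 1 = 0
(~(~(z <-> y) & (x & (y <-> z))) <-> ~((z & z) <-> ((y -> z) & (z <-> y)))) -> (((x <-> (y -> x)) & ((y -> x) & (z -> y))) & (~((x & z) -> x) -> (~z <-> x))) = 1 -> 0 = 0

0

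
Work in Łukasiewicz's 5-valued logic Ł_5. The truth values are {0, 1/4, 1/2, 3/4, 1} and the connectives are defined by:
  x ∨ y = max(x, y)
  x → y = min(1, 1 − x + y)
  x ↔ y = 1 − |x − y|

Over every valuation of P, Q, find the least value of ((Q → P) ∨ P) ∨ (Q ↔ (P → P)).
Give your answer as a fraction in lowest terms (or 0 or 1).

1/2

Take P = 0, Q = 1/2:
Q → P = 1/2 → 0 = 1/2
(Q → P) ∨ P = 1/2 ∨ 0 = 1/2
P → P = 0 → 0 = 1
Q ↔ (P → P) = 1/2 ↔ 1 = 1/2
((Q → P) ∨ P) ∨ (Q ↔ (P → P)) = 1/2 ∨ 1/2 = 1/2
No assignment yields a value below 1/2, so this is the minimum.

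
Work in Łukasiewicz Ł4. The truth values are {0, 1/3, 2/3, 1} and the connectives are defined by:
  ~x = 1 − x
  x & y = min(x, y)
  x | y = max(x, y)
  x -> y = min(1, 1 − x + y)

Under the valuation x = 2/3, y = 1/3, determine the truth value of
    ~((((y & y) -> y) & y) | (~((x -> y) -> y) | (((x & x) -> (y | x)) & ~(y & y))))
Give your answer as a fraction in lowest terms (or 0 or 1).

1/3

y & y = 1/3 & 1/3 = 1/3
(y & y) -> y = 1/3 -> 1/3 = 1
((y & y) -> y) & y = 1 & 1/3 = 1/3
x -> y = 2/3 -> 1/3 = 2/3
(x -> y) -> y = 2/3 -> 1/3 = 2/3
~((x -> y) -> y) = ~2/3 = 1/3
x & x = 2/3 & 2/3 = 2/3
y | x = 1/3 | 2/3 = 2/3
(x & x) -> (y | x) = 2/3 -> 2/3 = 1
y & y = 1/3 & 1/3 = 1/3
~(y & y) = ~1/3 = 2/3
((x & x) -> (y | x)) & ~(y & y) = 1 & 2/3 = 2/3
~((x -> y) -> y) | (((x & x) -> (y | x)) & ~(y & y)) = 1/3 | 2/3 = 2/3
(((y & y) -> y) & y) | (~((x -> y) -> y) | (((x & x) -> (y | x)) & ~(y & y))) = 1/3 | 2/3 = 2/3
~((((y & y) -> y) & y) | (~((x -> y) -> y) | (((x & x) -> (y | x)) & ~(y & y)))) = ~2/3 = 1/3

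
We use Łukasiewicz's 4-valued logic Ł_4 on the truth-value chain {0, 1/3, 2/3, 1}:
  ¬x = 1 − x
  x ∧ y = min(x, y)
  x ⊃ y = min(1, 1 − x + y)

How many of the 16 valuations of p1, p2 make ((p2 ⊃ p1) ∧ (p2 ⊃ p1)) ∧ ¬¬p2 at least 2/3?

p1 = 0, p2 = 0 ↦ 0  <
p1 = 0, p2 = 1/3 ↦ 1/3  <
p1 = 0, p2 = 2/3 ↦ 1/3  <
p1 = 0, p2 = 1 ↦ 0  <
p1 = 1/3, p2 = 0 ↦ 0  <
p1 = 1/3, p2 = 1/3 ↦ 1/3  <
p1 = 1/3, p2 = 2/3 ↦ 2/3  ≥
p1 = 1/3, p2 = 1 ↦ 1/3  <
p1 = 2/3, p2 = 0 ↦ 0  <
p1 = 2/3, p2 = 1/3 ↦ 1/3  <
p1 = 2/3, p2 = 2/3 ↦ 2/3  ≥
p1 = 2/3, p2 = 1 ↦ 2/3  ≥
p1 = 1, p2 = 0 ↦ 0  <
p1 = 1, p2 = 1/3 ↦ 1/3  <
p1 = 1, p2 = 2/3 ↦ 2/3  ≥
p1 = 1, p2 = 1 ↦ 1  ≥
So 5 of the 16 assignments meet the threshold.

5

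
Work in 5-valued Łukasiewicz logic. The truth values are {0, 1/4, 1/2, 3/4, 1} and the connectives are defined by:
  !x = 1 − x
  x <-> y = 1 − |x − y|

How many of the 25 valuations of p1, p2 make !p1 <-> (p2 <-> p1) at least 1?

value 1: 7 assignments (counts)
value 3/4: 7 assignments
value 1/2: 6 assignments
value 1/4: 3 assignments
value 0: 2 assignments
So 7 of the 25 assignments meet the threshold.

7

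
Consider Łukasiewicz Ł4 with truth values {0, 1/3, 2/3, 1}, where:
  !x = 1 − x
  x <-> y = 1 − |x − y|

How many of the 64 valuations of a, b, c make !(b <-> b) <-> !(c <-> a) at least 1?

value 1: 16 assignments (counts)
value 2/3: 24 assignments
value 1/3: 16 assignments
value 0: 8 assignments
So 16 of the 64 assignments meet the threshold.

16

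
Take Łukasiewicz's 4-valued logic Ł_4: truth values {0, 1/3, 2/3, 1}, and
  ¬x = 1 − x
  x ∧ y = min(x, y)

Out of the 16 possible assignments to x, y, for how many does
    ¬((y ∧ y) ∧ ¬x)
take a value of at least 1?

7

x = 0, y = 0 ↦ 1  ≥
x = 0, y = 1/3 ↦ 2/3  <
x = 0, y = 2/3 ↦ 1/3  <
x = 0, y = 1 ↦ 0  <
x = 1/3, y = 0 ↦ 1  ≥
x = 1/3, y = 1/3 ↦ 2/3  <
x = 1/3, y = 2/3 ↦ 1/3  <
x = 1/3, y = 1 ↦ 1/3  <
x = 2/3, y = 0 ↦ 1  ≥
x = 2/3, y = 1/3 ↦ 2/3  <
x = 2/3, y = 2/3 ↦ 2/3  <
x = 2/3, y = 1 ↦ 2/3  <
x = 1, y = 0 ↦ 1  ≥
x = 1, y = 1/3 ↦ 1  ≥
x = 1, y = 2/3 ↦ 1  ≥
x = 1, y = 1 ↦ 1  ≥
So 7 of the 16 assignments meet the threshold.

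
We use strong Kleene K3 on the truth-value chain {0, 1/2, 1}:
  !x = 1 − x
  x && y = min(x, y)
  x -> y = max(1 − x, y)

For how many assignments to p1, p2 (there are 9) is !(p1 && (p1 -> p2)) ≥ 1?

p1 = 0, p2 = 0 ↦ 1  ≥
p1 = 0, p2 = 1/2 ↦ 1  ≥
p1 = 0, p2 = 1 ↦ 1  ≥
p1 = 1/2, p2 = 0 ↦ 1/2  <
p1 = 1/2, p2 = 1/2 ↦ 1/2  <
p1 = 1/2, p2 = 1 ↦ 1/2  <
p1 = 1, p2 = 0 ↦ 1  ≥
p1 = 1, p2 = 1/2 ↦ 1/2  <
p1 = 1, p2 = 1 ↦ 0  <
So 4 of the 9 assignments meet the threshold.

4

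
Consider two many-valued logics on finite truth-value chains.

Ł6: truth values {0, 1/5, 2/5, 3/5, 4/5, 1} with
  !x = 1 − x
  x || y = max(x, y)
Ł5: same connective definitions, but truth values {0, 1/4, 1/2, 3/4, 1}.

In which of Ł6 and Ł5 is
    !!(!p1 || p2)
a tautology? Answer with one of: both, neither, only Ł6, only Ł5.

In Ł6: at p1 = 1/5, p2 = 0 the value is 4/5 — not a tautology.
In Ł5: at p1 = 1/4, p2 = 0 the value is 3/4 — not a tautology.

neither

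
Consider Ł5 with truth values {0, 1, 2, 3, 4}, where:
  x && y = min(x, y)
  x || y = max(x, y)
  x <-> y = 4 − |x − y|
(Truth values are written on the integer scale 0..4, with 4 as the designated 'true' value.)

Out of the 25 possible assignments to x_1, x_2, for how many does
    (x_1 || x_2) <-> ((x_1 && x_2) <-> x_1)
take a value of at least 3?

14

value 4: 7 assignments (counts)
value 3: 7 assignments (counts)
value 2: 6 assignments
value 1: 3 assignments
value 0: 2 assignments
So 14 of the 25 assignments meet the threshold.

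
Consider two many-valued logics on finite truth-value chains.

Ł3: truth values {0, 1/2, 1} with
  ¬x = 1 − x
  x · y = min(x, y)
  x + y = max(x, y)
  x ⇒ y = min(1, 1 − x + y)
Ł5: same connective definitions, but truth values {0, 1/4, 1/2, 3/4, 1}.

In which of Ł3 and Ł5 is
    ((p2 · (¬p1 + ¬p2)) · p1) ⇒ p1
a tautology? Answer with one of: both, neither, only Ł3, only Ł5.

both

In Ł3: every assignment gives 1 — tautology.
In Ł5: every assignment gives 1 — tautology.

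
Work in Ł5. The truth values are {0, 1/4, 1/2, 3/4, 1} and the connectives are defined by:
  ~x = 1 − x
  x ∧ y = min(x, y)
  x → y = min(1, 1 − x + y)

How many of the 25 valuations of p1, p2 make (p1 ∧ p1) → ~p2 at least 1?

value 1: 15 assignments (counts)
value 3/4: 4 assignments
value 1/2: 3 assignments
value 1/4: 2 assignments
value 0: 1 assignment
So 15 of the 25 assignments meet the threshold.

15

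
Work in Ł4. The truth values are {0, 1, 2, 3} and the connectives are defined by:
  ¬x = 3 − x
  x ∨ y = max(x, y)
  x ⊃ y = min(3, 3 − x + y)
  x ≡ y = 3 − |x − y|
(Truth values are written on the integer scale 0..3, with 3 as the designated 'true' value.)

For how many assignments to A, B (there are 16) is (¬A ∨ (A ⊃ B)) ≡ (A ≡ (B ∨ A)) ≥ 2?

A = 0, B = 0 ↦ 3  ≥
A = 0, B = 1 ↦ 2  ≥
A = 0, B = 2 ↦ 1  <
A = 0, B = 3 ↦ 0  <
A = 1, B = 0 ↦ 2  ≥
A = 1, B = 1 ↦ 3  ≥
A = 1, B = 2 ↦ 2  ≥
A = 1, B = 3 ↦ 1  <
A = 2, B = 0 ↦ 1  <
A = 2, B = 1 ↦ 2  ≥
A = 2, B = 2 ↦ 3  ≥
A = 2, B = 3 ↦ 2  ≥
A = 3, B = 0 ↦ 0  <
A = 3, B = 1 ↦ 1  <
A = 3, B = 2 ↦ 2  ≥
A = 3, B = 3 ↦ 3  ≥
So 10 of the 16 assignments meet the threshold.

10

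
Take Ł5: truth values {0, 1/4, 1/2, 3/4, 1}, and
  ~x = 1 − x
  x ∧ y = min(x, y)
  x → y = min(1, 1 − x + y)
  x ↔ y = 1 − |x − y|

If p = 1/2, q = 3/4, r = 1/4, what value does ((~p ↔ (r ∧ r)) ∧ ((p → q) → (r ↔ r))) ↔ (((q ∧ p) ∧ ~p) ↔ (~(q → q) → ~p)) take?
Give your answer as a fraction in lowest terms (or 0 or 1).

~p = ~1/2 = 1/2
r ∧ r = 1/4 ∧ 1/4 = 1/4
~p ↔ (r ∧ r) = 1/2 ↔ 1/4 = 3/4
p → q = 1/2 → 3/4 = 1
r ↔ r = 1/4 ↔ 1/4 = 1
(p → q) → (r ↔ r) = 1 → 1 = 1
(~p ↔ (r ∧ r)) ∧ ((p → q) → (r ↔ r)) = 3/4 ∧ 1 = 3/4
q ∧ p = 3/4 ∧ 1/2 = 1/2
~p = ~1/2 = 1/2
(q ∧ p) ∧ ~p = 1/2 ∧ 1/2 = 1/2
q → q = 3/4 → 3/4 = 1
~(q → q) = ~1 = 0
~p = ~1/2 = 1/2
~(q → q) → ~p = 0 → 1/2 = 1
((q ∧ p) ∧ ~p) ↔ (~(q → q) → ~p) = 1/2 ↔ 1 = 1/2
((~p ↔ (r ∧ r)) ∧ ((p → q) → (r ↔ r))) ↔ (((q ∧ p) ∧ ~p) ↔ (~(q → q) → ~p)) = 3/4 ↔ 1/2 = 3/4

3/4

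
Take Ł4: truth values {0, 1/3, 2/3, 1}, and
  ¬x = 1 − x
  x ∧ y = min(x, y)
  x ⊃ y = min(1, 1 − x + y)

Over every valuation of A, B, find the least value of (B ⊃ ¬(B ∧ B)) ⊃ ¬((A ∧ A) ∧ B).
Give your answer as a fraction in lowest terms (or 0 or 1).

2/3

Take A = 1/3, B = 1/3:
B ∧ B = 1/3 ∧ 1/3 = 1/3
¬(B ∧ B) = ¬1/3 = 2/3
B ⊃ ¬(B ∧ B) = 1/3 ⊃ 2/3 = 1
A ∧ A = 1/3 ∧ 1/3 = 1/3
(A ∧ A) ∧ B = 1/3 ∧ 1/3 = 1/3
¬((A ∧ A) ∧ B) = ¬1/3 = 2/3
(B ⊃ ¬(B ∧ B)) ⊃ ¬((A ∧ A) ∧ B) = 1 ⊃ 2/3 = 2/3
No assignment yields a value below 2/3, so this is the minimum.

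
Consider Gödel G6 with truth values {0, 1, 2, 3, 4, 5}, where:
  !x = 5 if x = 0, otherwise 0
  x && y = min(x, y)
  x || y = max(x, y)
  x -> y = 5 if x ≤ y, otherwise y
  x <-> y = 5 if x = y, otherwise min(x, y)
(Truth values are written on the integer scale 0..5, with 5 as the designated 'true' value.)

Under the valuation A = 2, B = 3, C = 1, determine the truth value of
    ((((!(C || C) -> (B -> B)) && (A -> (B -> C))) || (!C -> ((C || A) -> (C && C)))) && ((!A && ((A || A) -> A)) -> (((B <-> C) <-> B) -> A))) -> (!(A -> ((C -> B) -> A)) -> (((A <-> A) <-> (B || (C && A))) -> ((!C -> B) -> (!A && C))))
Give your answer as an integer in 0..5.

C || C = 1 || 1 = 1
!(C || C) = !1 = 0
B -> B = 3 -> 3 = 5
!(C || C) -> (B -> B) = 0 -> 5 = 5
B -> C = 3 -> 1 = 1
A -> (B -> C) = 2 -> 1 = 1
(!(C || C) -> (B -> B)) && (A -> (B -> C)) = 5 && 1 = 1
!C = !1 = 0
C || A = 1 || 2 = 2
C && C = 1 && 1 = 1
(C || A) -> (C && C) = 2 -> 1 = 1
!C -> ((C || A) -> (C && C)) = 0 -> 1 = 5
((!(C || C) -> (B -> B)) && (A -> (B -> C))) || (!C -> ((C || A) -> (C && C))) = 1 || 5 = 5
!A = !2 = 0
A || A = 2 || 2 = 2
(A || A) -> A = 2 -> 2 = 5
!A && ((A || A) -> A) = 0 && 5 = 0
B <-> C = 3 <-> 1 = 1
(B <-> C) <-> B = 1 <-> 3 = 1
((B <-> C) <-> B) -> A = 1 -> 2 = 5
(!A && ((A || A) -> A)) -> (((B <-> C) <-> B) -> A) = 0 -> 5 = 5
(((!(C || C) -> (B -> B)) && (A -> (B -> C))) || (!C -> ((C || A) -> (C && C)))) && ((!A && ((A || A) -> A)) -> (((B <-> C) <-> B) -> A)) = 5 && 5 = 5
C -> B = 1 -> 3 = 5
(C -> B) -> A = 5 -> 2 = 2
A -> ((C -> B) -> A) = 2 -> 2 = 5
!(A -> ((C -> B) -> A)) = !5 = 0
A <-> A = 2 <-> 2 = 5
C && A = 1 && 2 = 1
B || (C && A) = 3 || 1 = 3
(A <-> A) <-> (B || (C && A)) = 5 <-> 3 = 3
!C = !1 = 0
!C -> B = 0 -> 3 = 5
!A = !2 = 0
!A && C = 0 && 1 = 0
(!C -> B) -> (!A && C) = 5 -> 0 = 0
((A <-> A) <-> (B || (C && A))) -> ((!C -> B) -> (!A && C)) = 3 -> 0 = 0
!(A -> ((C -> B) -> A)) -> (((A <-> A) <-> (B || (C && A))) -> ((!C -> B) -> (!A && C))) = 0 -> 0 = 5
((((!(C || C) -> (B -> B)) && (A -> (B -> C))) || (!C -> ((C || A) -> (C && C)))) && ((!A && ((A || A) -> A)) -> (((B <-> C) <-> B) -> A))) -> (!(A -> ((C -> B) -> A)) -> (((A <-> A) <-> (B || (C && A))) -> ((!C -> B) -> (!A && C)))) = 5 -> 5 = 5

5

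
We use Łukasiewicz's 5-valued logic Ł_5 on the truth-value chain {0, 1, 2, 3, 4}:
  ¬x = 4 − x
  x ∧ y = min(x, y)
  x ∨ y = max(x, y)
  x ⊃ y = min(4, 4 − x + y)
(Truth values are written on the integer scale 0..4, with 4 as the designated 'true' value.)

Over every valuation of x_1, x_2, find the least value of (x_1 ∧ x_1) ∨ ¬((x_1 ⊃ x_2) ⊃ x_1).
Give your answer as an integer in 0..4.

2

Take x_1 = 1, x_2 = 0:
x_1 ∧ x_1 = 1 ∧ 1 = 1
x_1 ⊃ x_2 = 1 ⊃ 0 = 3
(x_1 ⊃ x_2) ⊃ x_1 = 3 ⊃ 1 = 2
¬((x_1 ⊃ x_2) ⊃ x_1) = ¬2 = 2
(x_1 ∧ x_1) ∨ ¬((x_1 ⊃ x_2) ⊃ x_1) = 1 ∨ 2 = 2
No assignment yields a value below 2, so this is the minimum.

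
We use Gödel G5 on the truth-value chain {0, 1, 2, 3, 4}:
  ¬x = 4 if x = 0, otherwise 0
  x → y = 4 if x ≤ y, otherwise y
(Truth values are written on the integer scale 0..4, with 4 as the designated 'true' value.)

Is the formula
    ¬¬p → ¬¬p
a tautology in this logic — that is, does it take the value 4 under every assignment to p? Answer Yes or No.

p = 0 ↦ 4
p = 1 ↦ 4
p = 2 ↦ 4
p = 3 ↦ 4
p = 4 ↦ 4
Every assignment gives a value ≥ 4.

Yes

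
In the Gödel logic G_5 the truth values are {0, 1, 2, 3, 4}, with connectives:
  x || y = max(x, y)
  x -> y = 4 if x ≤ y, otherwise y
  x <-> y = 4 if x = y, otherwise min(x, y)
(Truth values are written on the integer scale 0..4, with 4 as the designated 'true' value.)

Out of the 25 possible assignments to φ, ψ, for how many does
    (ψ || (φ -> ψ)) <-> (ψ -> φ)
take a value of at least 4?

value 4: 5 assignments (counts)
value 3: 2 assignments
value 2: 4 assignments
value 1: 6 assignments
value 0: 8 assignments
So 5 of the 25 assignments meet the threshold.

5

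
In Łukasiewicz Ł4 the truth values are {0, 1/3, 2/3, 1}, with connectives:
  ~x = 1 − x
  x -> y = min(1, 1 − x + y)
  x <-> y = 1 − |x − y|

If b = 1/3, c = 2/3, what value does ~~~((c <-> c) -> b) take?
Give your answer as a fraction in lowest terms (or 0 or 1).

2/3

c <-> c = 2/3 <-> 2/3 = 1
(c <-> c) -> b = 1 -> 1/3 = 1/3
~((c <-> c) -> b) = ~1/3 = 2/3
~~((c <-> c) -> b) = ~2/3 = 1/3
~~~((c <-> c) -> b) = ~1/3 = 2/3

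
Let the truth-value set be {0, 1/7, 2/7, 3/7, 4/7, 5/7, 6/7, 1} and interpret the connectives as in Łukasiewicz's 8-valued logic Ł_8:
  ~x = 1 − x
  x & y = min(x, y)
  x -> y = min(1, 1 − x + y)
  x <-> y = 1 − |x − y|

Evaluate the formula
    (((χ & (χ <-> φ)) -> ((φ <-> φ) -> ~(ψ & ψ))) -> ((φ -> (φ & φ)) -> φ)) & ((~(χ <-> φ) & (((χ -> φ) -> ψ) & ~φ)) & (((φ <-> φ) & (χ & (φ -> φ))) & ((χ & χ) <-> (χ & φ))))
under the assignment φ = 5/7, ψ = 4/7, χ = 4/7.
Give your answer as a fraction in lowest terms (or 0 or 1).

1/7

χ <-> φ = 4/7 <-> 5/7 = 6/7
χ & (χ <-> φ) = 4/7 & 6/7 = 4/7
φ <-> φ = 5/7 <-> 5/7 = 1
ψ & ψ = 4/7 & 4/7 = 4/7
~(ψ & ψ) = ~4/7 = 3/7
(φ <-> φ) -> ~(ψ & ψ) = 1 -> 3/7 = 3/7
(χ & (χ <-> φ)) -> ((φ <-> φ) -> ~(ψ & ψ)) = 4/7 -> 3/7 = 6/7
φ & φ = 5/7 & 5/7 = 5/7
φ -> (φ & φ) = 5/7 -> 5/7 = 1
(φ -> (φ & φ)) -> φ = 1 -> 5/7 = 5/7
((χ & (χ <-> φ)) -> ((φ <-> φ) -> ~(ψ & ψ))) -> ((φ -> (φ & φ)) -> φ) = 6/7 -> 5/7 = 6/7
χ <-> φ = 4/7 <-> 5/7 = 6/7
~(χ <-> φ) = ~6/7 = 1/7
χ -> φ = 4/7 -> 5/7 = 1
(χ -> φ) -> ψ = 1 -> 4/7 = 4/7
~φ = ~5/7 = 2/7
((χ -> φ) -> ψ) & ~φ = 4/7 & 2/7 = 2/7
~(χ <-> φ) & (((χ -> φ) -> ψ) & ~φ) = 1/7 & 2/7 = 1/7
φ <-> φ = 5/7 <-> 5/7 = 1
φ -> φ = 5/7 -> 5/7 = 1
χ & (φ -> φ) = 4/7 & 1 = 4/7
(φ <-> φ) & (χ & (φ -> φ)) = 1 & 4/7 = 4/7
χ & χ = 4/7 & 4/7 = 4/7
χ & φ = 4/7 & 5/7 = 4/7
(χ & χ) <-> (χ & φ) = 4/7 <-> 4/7 = 1
((φ <-> φ) & (χ & (φ -> φ))) & ((χ & χ) <-> (χ & φ)) = 4/7 & 1 = 4/7
(~(χ <-> φ) & (((χ -> φ) -> ψ) & ~φ)) & (((φ <-> φ) & (χ & (φ -> φ))) & ((χ & χ) <-> (χ & φ))) = 1/7 & 4/7 = 1/7
(((χ & (χ <-> φ)) -> ((φ <-> φ) -> ~(ψ & ψ))) -> ((φ -> (φ & φ)) -> φ)) & ((~(χ <-> φ) & (((χ -> φ) -> ψ) & ~φ)) & (((φ <-> φ) & (χ & (φ -> φ))) & ((χ & χ) <-> (χ & φ)))) = 6/7 & 1/7 = 1/7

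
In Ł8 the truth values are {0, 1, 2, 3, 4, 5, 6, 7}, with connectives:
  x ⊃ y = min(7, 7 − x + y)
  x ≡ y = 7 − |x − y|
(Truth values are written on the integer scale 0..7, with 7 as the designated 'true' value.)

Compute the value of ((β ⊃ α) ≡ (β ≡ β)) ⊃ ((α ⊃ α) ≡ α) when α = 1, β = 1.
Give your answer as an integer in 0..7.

β ⊃ α = 1 ⊃ 1 = 7
β ≡ β = 1 ≡ 1 = 7
(β ⊃ α) ≡ (β ≡ β) = 7 ≡ 7 = 7
α ⊃ α = 1 ⊃ 1 = 7
(α ⊃ α) ≡ α = 7 ≡ 1 = 1
((β ⊃ α) ≡ (β ≡ β)) ⊃ ((α ⊃ α) ≡ α) = 7 ⊃ 1 = 1

1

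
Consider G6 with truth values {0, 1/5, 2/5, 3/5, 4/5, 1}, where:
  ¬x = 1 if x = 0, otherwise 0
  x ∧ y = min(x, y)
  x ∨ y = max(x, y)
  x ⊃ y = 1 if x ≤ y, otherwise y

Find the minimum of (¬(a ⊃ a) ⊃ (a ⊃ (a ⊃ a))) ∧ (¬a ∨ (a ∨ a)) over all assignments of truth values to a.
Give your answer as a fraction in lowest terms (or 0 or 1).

Take a = 1/5:
a ⊃ a = 1/5 ⊃ 1/5 = 1
¬(a ⊃ a) = ¬1 = 0
a ⊃ a = 1/5 ⊃ 1/5 = 1
a ⊃ (a ⊃ a) = 1/5 ⊃ 1 = 1
¬(a ⊃ a) ⊃ (a ⊃ (a ⊃ a)) = 0 ⊃ 1 = 1
¬a = ¬1/5 = 0
a ∨ a = 1/5 ∨ 1/5 = 1/5
¬a ∨ (a ∨ a) = 0 ∨ 1/5 = 1/5
(¬(a ⊃ a) ⊃ (a ⊃ (a ⊃ a))) ∧ (¬a ∨ (a ∨ a)) = 1 ∧ 1/5 = 1/5
No assignment yields a value below 1/5, so this is the minimum.

1/5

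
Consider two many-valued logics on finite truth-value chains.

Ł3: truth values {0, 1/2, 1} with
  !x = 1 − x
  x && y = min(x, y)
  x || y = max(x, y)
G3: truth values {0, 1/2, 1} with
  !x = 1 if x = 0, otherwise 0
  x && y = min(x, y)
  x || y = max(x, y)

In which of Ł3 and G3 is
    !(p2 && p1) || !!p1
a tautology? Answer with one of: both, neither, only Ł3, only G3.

only G3

In Ł3: at p1 = 1/2, p2 = 1/2 the value is 1/2 — not a tautology.
In G3: every assignment gives 1 — tautology.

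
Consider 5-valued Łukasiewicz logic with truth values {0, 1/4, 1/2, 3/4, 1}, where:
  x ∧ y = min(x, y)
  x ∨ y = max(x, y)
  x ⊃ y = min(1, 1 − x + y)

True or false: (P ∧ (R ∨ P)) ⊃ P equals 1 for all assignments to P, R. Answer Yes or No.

Yes

At P = 1/2, R = 1/2, for instance:
R ∨ P = 1/2 ∨ 1/2 = 1/2
P ∧ (R ∨ P) = 1/2 ∧ 1/2 = 1/2
(P ∧ (R ∨ P)) ⊃ P = 1/2 ⊃ 1/2 = 1
and checking the remaining 24 assignments likewise gives ≥ 1 in every case.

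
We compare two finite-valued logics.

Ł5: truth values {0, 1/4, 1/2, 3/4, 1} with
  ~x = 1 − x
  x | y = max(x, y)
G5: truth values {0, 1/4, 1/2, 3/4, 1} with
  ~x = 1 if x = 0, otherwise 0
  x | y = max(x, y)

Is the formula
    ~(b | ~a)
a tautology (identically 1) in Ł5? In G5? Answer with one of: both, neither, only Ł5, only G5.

neither

In Ł5: at a = 0, b = 0 the value is 0 — not a tautology.
In G5: at a = 0, b = 0 the value is 0 — not a tautology.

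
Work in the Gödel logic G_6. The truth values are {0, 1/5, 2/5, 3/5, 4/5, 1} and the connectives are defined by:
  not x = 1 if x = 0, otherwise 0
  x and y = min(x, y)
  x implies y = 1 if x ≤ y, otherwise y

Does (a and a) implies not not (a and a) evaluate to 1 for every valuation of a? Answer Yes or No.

Yes

a = 0 ↦ 1
a = 1/5 ↦ 1
a = 2/5 ↦ 1
a = 3/5 ↦ 1
a = 4/5 ↦ 1
a = 1 ↦ 1
Every assignment gives a value ≥ 1.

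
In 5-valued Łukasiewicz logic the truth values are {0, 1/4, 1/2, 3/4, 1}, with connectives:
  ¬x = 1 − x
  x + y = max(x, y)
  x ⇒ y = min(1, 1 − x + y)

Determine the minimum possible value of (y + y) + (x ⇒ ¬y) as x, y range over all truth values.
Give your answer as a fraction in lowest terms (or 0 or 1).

Take x = 1, y = 1/2:
y + y = 1/2 + 1/2 = 1/2
¬y = ¬1/2 = 1/2
x ⇒ ¬y = 1 ⇒ 1/2 = 1/2
(y + y) + (x ⇒ ¬y) = 1/2 + 1/2 = 1/2
No assignment yields a value below 1/2, so this is the minimum.

1/2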